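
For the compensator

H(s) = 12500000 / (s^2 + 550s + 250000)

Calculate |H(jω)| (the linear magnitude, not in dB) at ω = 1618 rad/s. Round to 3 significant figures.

4.94

At s = jω = j1618:
quadratic: (j1618)² + 550·j1618 + 250000 = -2367924 + j889900 → |·| ≈ 2.5296e+06, ∠ ≈ 159.40°
|H| = 12500000 / 2.5296e+06 ≈ 4.9415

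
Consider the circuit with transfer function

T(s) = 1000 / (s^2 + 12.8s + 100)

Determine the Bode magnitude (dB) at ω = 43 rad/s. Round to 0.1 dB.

At s = jω = j43:
quadratic: (j43)² + 12.8·j43 + 100 = -1749 + j550.4 → |·| ≈ 1833.6, ∠ ≈ 162.53°
|T| = 1000 / 1833.6 ≈ 0.54538
Gain = 20 log₁₀(0.54538) ≈ -5.27 dB

-5.3 dB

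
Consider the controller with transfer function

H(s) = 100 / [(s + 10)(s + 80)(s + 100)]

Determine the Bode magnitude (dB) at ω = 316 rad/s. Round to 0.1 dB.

-110.7 dB

At s = jω = j316:
pole (s+10): 10 + j316 → |·| = √(10²+316²) = √99956 ≈ 316.16, ∠ = arctan(316/10) ≈ 88.19°
pole (s+80): 80 + j316 → |·| = √(80²+316²) = √106256 ≈ 325.97, ∠ = arctan(316/80) ≈ 75.79°
pole (s+100): 100 + j316 → |·| = √(100²+316²) = √109856 ≈ 331.45, ∠ = arctan(316/100) ≈ 72.44°
|H| = 100 / 3.4159e+07 ≈ 2.9275e-06
Gain = 20 log₁₀(2.9275e-06) ≈ -110.67 dB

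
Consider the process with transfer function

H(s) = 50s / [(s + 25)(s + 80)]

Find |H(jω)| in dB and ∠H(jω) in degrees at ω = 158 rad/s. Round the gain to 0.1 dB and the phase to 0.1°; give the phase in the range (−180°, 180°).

-11.1 dB, -54.2°

At s = jω = j158:
zero at origin: s = j158 → |·| = 158, ∠ = 90.00°
pole (s+25): 25 + j158 → |·| = √(25²+158²) = √25589 ≈ 159.97, ∠ = arctan(158/25) ≈ 81.01°
pole (s+80): 80 + j158 → |·| = √(80²+158²) = √31364 ≈ 177.1, ∠ = arctan(158/80) ≈ 63.15°
|H| = 50 · 158 / 28331 ≈ 0.27885
Gain = 20 log₁₀(0.27885) ≈ -11.09 dB
∠H = 90.00° − 144.16° = -54.16°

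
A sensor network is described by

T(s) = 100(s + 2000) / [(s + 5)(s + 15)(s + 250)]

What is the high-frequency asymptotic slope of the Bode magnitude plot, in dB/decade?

Each pole contributes −20 dB/decade at high frequency; each zero contributes +20 dB/decade.
Net: 1 zero(s) − 3 pole(s) → -40 dB/decade.

-40 dB/decade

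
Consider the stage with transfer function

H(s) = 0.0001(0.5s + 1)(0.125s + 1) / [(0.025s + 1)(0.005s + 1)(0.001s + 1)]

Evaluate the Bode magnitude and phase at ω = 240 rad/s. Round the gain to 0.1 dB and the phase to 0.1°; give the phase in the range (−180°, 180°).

-28.7 dB, 33.4°

At ω = 240 rad/s:
zero (1 + j240·0.5) = 1 + j120 → |·| ≈ 120, ∠ ≈ 89.52°
zero (1 + j240·0.125) = 1 + j30 → |·| ≈ 30.017, ∠ ≈ 88.09°
pole (1 + j240·0.025) = 1 + j6 → |·| ≈ 6.0828, ∠ ≈ 80.54°
pole (1 + j240·0.005) = 1 + j1.2 → |·| ≈ 1.562, ∠ ≈ 50.19°
pole (1 + j240·0.001) = 1 + j0.24 → |·| ≈ 1.0284, ∠ ≈ 13.50°
|H| = 0.0001 · 120 · 30.017 / (6.0828 · 1.562 · 1.0284) ≈ 0.036864
Gain = 20 log₁₀(0.036864) ≈ -28.67 dB
∠H = (89.52° + 88.09°) − (80.54° + 50.19° + 13.50°) = 33.38°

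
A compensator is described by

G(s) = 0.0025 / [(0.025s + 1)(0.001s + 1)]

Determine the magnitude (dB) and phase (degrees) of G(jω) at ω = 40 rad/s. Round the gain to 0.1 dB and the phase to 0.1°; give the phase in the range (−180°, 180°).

-55.1 dB, -47.3°

At ω = 40 rad/s:
pole (1 + j40·0.025) = 1 + j1 → |·| ≈ 1.4142, ∠ ≈ 45.00°
pole (1 + j40·0.001) = 1 + j0.04 → |·| ≈ 1.0008, ∠ ≈ 2.29°
|G| = 0.0025 · 1 / (1.4142 · 1.0008) ≈ 0.0017664
Gain = 20 log₁₀(0.0017664) ≈ -55.06 dB
∠G = (0°) − (45.00° + 2.29°) = -47.29°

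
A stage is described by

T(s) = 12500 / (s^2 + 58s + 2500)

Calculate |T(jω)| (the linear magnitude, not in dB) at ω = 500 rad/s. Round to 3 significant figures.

0.0502

At s = jω = j500:
quadratic: (j500)² + 58·j500 + 2500 = -247500 + j29000 → |·| ≈ 2.4919e+05, ∠ ≈ 173.32°
|T| = 12500 / 2.4919e+05 ≈ 0.050163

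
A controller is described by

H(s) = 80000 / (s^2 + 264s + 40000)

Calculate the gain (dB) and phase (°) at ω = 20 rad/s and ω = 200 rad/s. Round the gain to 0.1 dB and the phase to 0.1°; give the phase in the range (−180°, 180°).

At s = jω = j20:
quadratic: (j20)² + 264·j20 + 40000 = 39600 + j5280 → |·| ≈ 39950, ∠ ≈ 7.59°
|H| = 80000 / 39950 ≈ 2.0025
Gain = 20 log₁₀(2.0025) ≈ 6.03 dB
∠H = 0.00° − 7.59° = -7.59°

At s = jω = j200:
quadratic: (j200)² + 264·j200 + 40000 = 0 + j52800 → |·| ≈ 52800, ∠ ≈ 90.00°
|H| = 80000 / 52800 ≈ 1.5152
Gain = 20 log₁₀(1.5152) ≈ 3.61 dB
∠H = 0.00° − 90.00° = -90.00°

ω = 20: 6.0 dB, -7.6°; ω = 200: 3.6 dB, -90.0°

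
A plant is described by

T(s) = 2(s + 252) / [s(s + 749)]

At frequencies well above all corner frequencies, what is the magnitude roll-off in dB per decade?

-20 dB/decade

Each pole contributes −20 dB/decade at high frequency; each zero contributes +20 dB/decade.
Net: 1 zero(s) − 2 pole(s) → -20 dB/decade.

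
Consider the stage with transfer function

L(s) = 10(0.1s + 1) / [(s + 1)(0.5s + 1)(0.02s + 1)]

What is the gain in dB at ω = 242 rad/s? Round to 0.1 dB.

At ω = 242 rad/s:
zero (1 + j242·0.1) = 1 + j24.2 → |·| ≈ 24.221, ∠ ≈ 87.63°
pole (1 + j242·1) = 1 + j242 → |·| ≈ 242, ∠ ≈ 89.76°
pole (1 + j242·0.5) = 1 + j121 → |·| ≈ 121, ∠ ≈ 89.53°
pole (1 + j242·0.02) = 1 + j4.84 → |·| ≈ 4.9422, ∠ ≈ 78.33°
|L| = 10 · 24.221 / (242 · 121 · 4.9422) ≈ 0.0016737
Gain = 20 log₁₀(0.0016737) ≈ -55.53 dB

-55.5 dB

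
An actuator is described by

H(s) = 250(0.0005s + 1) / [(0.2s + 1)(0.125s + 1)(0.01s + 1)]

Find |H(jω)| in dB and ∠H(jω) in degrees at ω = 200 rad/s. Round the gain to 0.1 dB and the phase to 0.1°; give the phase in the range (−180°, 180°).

-19.0 dB, 126.0°

At ω = 200 rad/s:
zero (1 + j200·0.0005) = 1 + j0.1 → |·| ≈ 1.005, ∠ ≈ 5.71°
pole (1 + j200·0.2) = 1 + j40 → |·| ≈ 40.012, ∠ ≈ 88.57°
pole (1 + j200·0.125) = 1 + j25 → |·| ≈ 25.02, ∠ ≈ 87.71°
pole (1 + j200·0.01) = 1 + j2 → |·| ≈ 2.2361, ∠ ≈ 63.43°
|H| = 250 · 1.005 / (40.012 · 25.02 · 2.2361) ≈ 0.11224
Gain = 20 log₁₀(0.11224) ≈ -19.00 dB
∠H = (5.71°) − (88.57° + 87.71° + 63.43°) = -234.00° ≡ 126.00° (principal value)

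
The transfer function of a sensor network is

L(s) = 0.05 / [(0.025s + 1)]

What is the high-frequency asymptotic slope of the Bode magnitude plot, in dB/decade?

-20 dB/decade

Each pole contributes −20 dB/decade at high frequency; each zero contributes +20 dB/decade.
Net: 0 zero(s) − 1 pole(s) → -20 dB/decade.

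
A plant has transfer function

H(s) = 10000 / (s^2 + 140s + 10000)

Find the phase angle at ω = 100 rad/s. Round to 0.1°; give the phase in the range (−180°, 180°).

-90.0°

At s = jω = j100:
quadratic: (j100)² + 140·j100 + 10000 = 0 + j14000 → |·| ≈ 14000, ∠ ≈ 90.00°
∠H = 0.00° − 90.00° = -90.00°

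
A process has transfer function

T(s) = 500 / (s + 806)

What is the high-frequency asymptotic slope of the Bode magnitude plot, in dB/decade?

Each pole contributes −20 dB/decade at high frequency; each zero contributes +20 dB/decade.
Net: 0 zero(s) − 1 pole(s) → -20 dB/decade.

-20 dB/decade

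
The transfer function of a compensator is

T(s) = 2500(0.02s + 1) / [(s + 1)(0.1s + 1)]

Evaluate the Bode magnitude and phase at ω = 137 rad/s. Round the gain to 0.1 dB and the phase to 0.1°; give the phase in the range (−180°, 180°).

11.8 dB, -105.5°

At ω = 137 rad/s:
zero (1 + j137·0.02) = 1 + j2.74 → |·| ≈ 2.9168, ∠ ≈ 69.95°
pole (1 + j137·1) = 1 + j137 → |·| ≈ 137, ∠ ≈ 89.58°
pole (1 + j137·0.1) = 1 + j13.7 → |·| ≈ 13.736, ∠ ≈ 85.83°
|T| = 2500 · 2.9168 / (137 · 13.736) ≈ 3.8749
Gain = 20 log₁₀(3.8749) ≈ 11.77 dB
∠T = (69.95°) − (89.58° + 85.83°) = -105.46°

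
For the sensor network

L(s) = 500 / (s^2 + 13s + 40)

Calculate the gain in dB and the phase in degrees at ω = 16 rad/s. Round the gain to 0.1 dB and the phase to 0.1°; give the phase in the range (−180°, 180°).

4.4 dB, -136.1°

Substitute s = j16:
Numerator: 500 = 500 + j0
Denominator: (j16)^2 + 13(j16) + 40 = -216 + j208
|N| = √(500² + 0²) ≈ 500, ∠N ≈ 0.00°
|D| = √(216² + 208²) ≈ 299.87, ∠D ≈ 136.08°
|L| = 500 / 299.87 ≈ 1.6674
Gain = 20 log₁₀(1.6674) ≈ 4.44 dB
∠L = 0.00° − 136.08° = -136.08°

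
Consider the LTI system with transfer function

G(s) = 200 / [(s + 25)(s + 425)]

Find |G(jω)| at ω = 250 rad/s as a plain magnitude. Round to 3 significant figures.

At s = jω = j250:
pole (s+25): 25 + j250 → |·| = √(25²+250²) = √63125 ≈ 251.25, ∠ = arctan(250/25) ≈ 84.29°
pole (s+425): 425 + j250 → |·| = √(425²+250²) = √243125 ≈ 493.08, ∠ = arctan(250/425) ≈ 30.47°
|G| = 200 / 1.2389e+05 ≈ 0.0016143

0.00161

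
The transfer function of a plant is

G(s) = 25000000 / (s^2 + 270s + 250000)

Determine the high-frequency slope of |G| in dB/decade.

-40 dB/decade

Each pole contributes −20 dB/decade at high frequency; each zero contributes +20 dB/decade.
Net: 0 zero(s) − 2 pole(s) → -40 dB/decade.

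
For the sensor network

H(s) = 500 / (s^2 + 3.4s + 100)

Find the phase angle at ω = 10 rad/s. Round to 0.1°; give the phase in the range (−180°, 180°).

-90.0°

At s = jω = j10:
quadratic: (j10)² + 3.4·j10 + 100 = 0 + j34 → |·| ≈ 34, ∠ ≈ 90.00°
∠H = 0.00° − 90.00° = -90.00°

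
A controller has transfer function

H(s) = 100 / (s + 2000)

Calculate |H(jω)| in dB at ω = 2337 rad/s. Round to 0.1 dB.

Substitute s = j2337:
Numerator: 100 = 100 + j0
Denominator: (j2337) + 2000 = 2000 + j2337
|N| = √(100² + 0²) ≈ 100, ∠N ≈ 0.00°
|D| = √(2000² + 2337²) ≈ 3076, ∠D ≈ 49.44°
|H| = 100 / 3076 ≈ 0.03251
Gain = 20 log₁₀(0.03251) ≈ -29.76 dB

-29.8 dB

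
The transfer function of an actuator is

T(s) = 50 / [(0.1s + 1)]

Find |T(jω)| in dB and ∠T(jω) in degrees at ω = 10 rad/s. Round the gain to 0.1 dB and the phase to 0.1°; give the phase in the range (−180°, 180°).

31.0 dB, -45.0°

At ω = 10 rad/s:
pole (1 + j10·0.1) = 1 + j1 → |·| ≈ 1.4142, ∠ ≈ 45.00°
|T| = 50 · 1 / (1.4142) ≈ 35.356
Gain = 20 log₁₀(35.356) ≈ 30.97 dB
∠T = (0°) − (45.00°) = -45.00°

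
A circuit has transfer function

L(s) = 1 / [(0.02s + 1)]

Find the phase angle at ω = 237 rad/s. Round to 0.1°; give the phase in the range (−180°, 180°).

-78.1°

At ω = 237 rad/s:
pole (1 + j237·0.02) = 1 + j4.74 → |·| ≈ 4.8443, ∠ ≈ 78.09°
∠L = (0°) − (78.09°) = -78.09°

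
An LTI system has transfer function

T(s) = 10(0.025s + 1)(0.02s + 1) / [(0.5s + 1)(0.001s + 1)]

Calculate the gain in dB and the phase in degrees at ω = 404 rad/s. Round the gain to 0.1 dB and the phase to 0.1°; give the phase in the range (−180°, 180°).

At ω = 404 rad/s:
zero (1 + j404·0.025) = 1 + j10.1 → |·| ≈ 10.149, ∠ ≈ 84.35°
zero (1 + j404·0.02) = 1 + j8.08 → |·| ≈ 8.1416, ∠ ≈ 82.94°
pole (1 + j404·0.5) = 1 + j202 → |·| ≈ 202, ∠ ≈ 89.72°
pole (1 + j404·0.001) = 1 + j0.404 → |·| ≈ 1.0785, ∠ ≈ 22.00°
|T| = 10 · 10.149 · 8.1416 / (202 · 1.0785) ≈ 3.7928
Gain = 20 log₁₀(3.7928) ≈ 11.58 dB
∠T = (84.35° + 82.94°) − (89.72° + 22.00°) = 55.57°

11.6 dB, 55.6°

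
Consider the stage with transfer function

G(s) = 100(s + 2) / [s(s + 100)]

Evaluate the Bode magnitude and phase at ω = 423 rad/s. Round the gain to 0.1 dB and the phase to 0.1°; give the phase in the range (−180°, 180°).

-12.8 dB, -77.0°

At s = jω = j423:
zero (s+2): 2 + j423 → |·| = √(2²+423²) = √178933 ≈ 423, ∠ = arctan(423/2) ≈ 89.73°
pole (s+100): 100 + j423 → |·| = √(100²+423²) = √188929 ≈ 434.66, ∠ = arctan(423/100) ≈ 76.70°
pole at origin: |s| = 423, ∠ = 90.00° (in denominator)
|G| = 100 · 423 / 1.8386e+05 ≈ 0.23007
Gain = 20 log₁₀(0.23007) ≈ -12.76 dB
∠G = 89.73° − 166.70° = -76.97°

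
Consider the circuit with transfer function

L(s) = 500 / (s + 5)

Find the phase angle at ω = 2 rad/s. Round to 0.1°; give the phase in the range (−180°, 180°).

-21.8°

At s = jω = j2:
pole (s+5): 5 + j2 → |·| = √(5²+2²) = √29 ≈ 5.3852, ∠ = arctan(2/5) ≈ 21.80°
∠L = 0.00° − 21.80° = -21.80°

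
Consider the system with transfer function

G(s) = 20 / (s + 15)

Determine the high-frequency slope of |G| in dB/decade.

Each pole contributes −20 dB/decade at high frequency; each zero contributes +20 dB/decade.
Net: 0 zero(s) − 1 pole(s) → -20 dB/decade.

-20 dB/decade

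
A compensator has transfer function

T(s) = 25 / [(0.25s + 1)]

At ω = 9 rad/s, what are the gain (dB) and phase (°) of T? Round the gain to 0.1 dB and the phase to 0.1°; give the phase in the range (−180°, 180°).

At ω = 9 rad/s:
pole (1 + j9·0.25) = 1 + j2.25 → |·| ≈ 2.4622, ∠ ≈ 66.04°
|T| = 25 · 1 / (2.4622) ≈ 10.154
Gain = 20 log₁₀(10.154) ≈ 20.13 dB
∠T = (0°) − (66.04°) = -66.04°

20.1 dB, -66.0°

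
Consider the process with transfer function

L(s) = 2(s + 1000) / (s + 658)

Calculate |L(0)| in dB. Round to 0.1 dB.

L(0) = 2·1000 / (658) ≈ 3.0395
20 log₁₀(3.0395) ≈ 9.66 dB

9.7 dB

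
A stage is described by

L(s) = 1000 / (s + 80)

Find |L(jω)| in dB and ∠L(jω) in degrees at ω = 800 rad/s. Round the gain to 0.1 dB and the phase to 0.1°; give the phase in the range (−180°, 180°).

Substitute s = j800:
Numerator: 1000 = 1000 + j0
Denominator: (j800) + 80 = 80 + j800
|N| = √(1000² + 0²) ≈ 1000, ∠N ≈ 0.00°
|D| = √(80² + 800²) ≈ 803.99, ∠D ≈ 84.29°
|L| = 1000 / 803.99 ≈ 1.2438
Gain = 20 log₁₀(1.2438) ≈ 1.90 dB
∠L = 0.00° − 84.29° = -84.29°

1.9 dB, -84.3°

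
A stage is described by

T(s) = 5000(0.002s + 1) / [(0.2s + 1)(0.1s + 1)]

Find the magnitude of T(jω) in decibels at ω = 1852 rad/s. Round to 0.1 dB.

-11.1 dB

At ω = 1852 rad/s:
zero (1 + j1852·0.002) = 1 + j3.704 → |·| ≈ 3.8366, ∠ ≈ 74.89°
pole (1 + j1852·0.2) = 1 + j370.4 → |·| ≈ 370.4, ∠ ≈ 89.85°
pole (1 + j1852·0.1) = 1 + j185.2 → |·| ≈ 185.2, ∠ ≈ 89.69°
|T| = 5000 · 3.8366 / (370.4 · 185.2) ≈ 0.27964
Gain = 20 log₁₀(0.27964) ≈ -11.07 dB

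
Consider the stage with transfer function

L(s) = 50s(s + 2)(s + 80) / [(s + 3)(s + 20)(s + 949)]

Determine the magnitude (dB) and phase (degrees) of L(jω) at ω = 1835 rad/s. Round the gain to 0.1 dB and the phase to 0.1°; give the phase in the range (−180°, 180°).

At s = jω = j1835:
zero (s+2): 2 + j1835 → |·| = √(2²+1835²) = √3367229 ≈ 1835, ∠ = arctan(1835/2) ≈ 89.94°
zero (s+80): 80 + j1835 → |·| = √(80²+1835²) = √3373625 ≈ 1836.7, ∠ = arctan(1835/80) ≈ 87.50°
zero at origin: s = j1835 → |·| = 1835, ∠ = 90.00°
pole (s+3): 3 + j1835 → |·| = √(3²+1835²) = √3367234 ≈ 1835, ∠ = arctan(1835/3) ≈ 89.91°
pole (s+20): 20 + j1835 → |·| = √(20²+1835²) = √3367625 ≈ 1835.1, ∠ = arctan(1835/20) ≈ 89.38°
pole (s+949): 949 + j1835 → |·| = √(949²+1835²) = √4267826 ≈ 2065.9, ∠ = arctan(1835/949) ≈ 62.65°
|L| = 50 · 6.1846e+09 / 6.9567e+09 ≈ 44.451
Gain = 20 log₁₀(44.451) ≈ 32.96 dB
∠L = 267.44° − 241.94° = 25.50°

33.0 dB, 25.5°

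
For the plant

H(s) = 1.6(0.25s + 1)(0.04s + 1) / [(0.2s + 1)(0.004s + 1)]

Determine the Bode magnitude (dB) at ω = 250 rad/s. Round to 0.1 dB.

At ω = 250 rad/s:
zero (1 + j250·0.25) = 1 + j62.5 → |·| ≈ 62.508, ∠ ≈ 89.08°
zero (1 + j250·0.04) = 1 + j10 → |·| ≈ 10.05, ∠ ≈ 84.29°
pole (1 + j250·0.2) = 1 + j50 → |·| ≈ 50.01, ∠ ≈ 88.85°
pole (1 + j250·0.004) = 1 + j1 → |·| ≈ 1.4142, ∠ ≈ 45.00°
|H| = 1.6 · 62.508 · 10.05 / (50.01 · 1.4142) ≈ 14.212
Gain = 20 log₁₀(14.212) ≈ 23.05 dB

23.1 dB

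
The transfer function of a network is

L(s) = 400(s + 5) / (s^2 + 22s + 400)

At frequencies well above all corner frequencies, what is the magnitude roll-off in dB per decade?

-20 dB/decade

Each pole contributes −20 dB/decade at high frequency; each zero contributes +20 dB/decade.
Net: 1 zero(s) − 2 pole(s) → -20 dB/decade.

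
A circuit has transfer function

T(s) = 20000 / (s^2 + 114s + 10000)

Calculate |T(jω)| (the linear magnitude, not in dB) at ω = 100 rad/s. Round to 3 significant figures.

1.75

At s = jω = j100:
quadratic: (j100)² + 114·j100 + 10000 = 0 + j11400 → |·| ≈ 11400, ∠ ≈ 90.00°
|T| = 20000 / 11400 ≈ 1.7544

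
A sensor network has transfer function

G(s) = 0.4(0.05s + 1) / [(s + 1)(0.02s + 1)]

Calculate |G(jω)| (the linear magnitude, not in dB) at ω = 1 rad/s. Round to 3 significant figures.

0.283

At ω = 1 rad/s:
zero (1 + j1·0.05) = 1 + j0.05 → |·| ≈ 1.0012, ∠ ≈ 2.86°
pole (1 + j1·1) = 1 + j1 → |·| ≈ 1.4142, ∠ ≈ 45.00°
pole (1 + j1·0.02) = 1 + j0.02 → |·| ≈ 1.0002, ∠ ≈ 1.15°
|G| = 0.4 · 1.0012 / (1.4142 · 1.0002) ≈ 0.28313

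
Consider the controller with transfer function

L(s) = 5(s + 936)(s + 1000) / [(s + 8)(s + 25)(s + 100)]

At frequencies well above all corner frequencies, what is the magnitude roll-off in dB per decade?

Each pole contributes −20 dB/decade at high frequency; each zero contributes +20 dB/decade.
Net: 2 zero(s) − 3 pole(s) → -20 dB/decade.

-20 dB/decade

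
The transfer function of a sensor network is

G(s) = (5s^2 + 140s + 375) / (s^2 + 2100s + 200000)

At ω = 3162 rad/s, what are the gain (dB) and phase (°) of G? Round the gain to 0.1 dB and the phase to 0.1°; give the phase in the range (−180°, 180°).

12.5 dB, 33.6°

Substitute s = j3162:
Numerator: 5(j3162)^2 + 140(j3162) + 375 = -49990845 + j442680
Denominator: (j3162)^2 + 2100(j3162) + 200000 = -9798244 + j6640200
|N| = √(49990845² + 442680²) ≈ 4.9993e+07, ∠N ≈ 179.49°
|D| = √(9798244² + 6640200²) ≈ 1.1836e+07, ∠D ≈ 145.87°
|G| = 4.9993e+07 / 1.1836e+07 ≈ 4.2238
Gain = 20 log₁₀(4.2238) ≈ 12.51 dB
∠G = 179.49° − 145.87° = 33.62°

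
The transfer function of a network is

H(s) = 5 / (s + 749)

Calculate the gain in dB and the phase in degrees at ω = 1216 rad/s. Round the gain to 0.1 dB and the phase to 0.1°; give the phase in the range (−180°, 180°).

At s = jω = j1216:
pole (s+749): 749 + j1216 → |·| = √(749²+1216²) = √2039657 ≈ 1428.2, ∠ = arctan(1216/749) ≈ 58.37°
|H| = 5 / 1428.2 ≈ 0.0035009
Gain = 20 log₁₀(0.0035009) ≈ -49.12 dB
∠H = 0.00° − 58.37° = -58.37°

-49.1 dB, -58.4°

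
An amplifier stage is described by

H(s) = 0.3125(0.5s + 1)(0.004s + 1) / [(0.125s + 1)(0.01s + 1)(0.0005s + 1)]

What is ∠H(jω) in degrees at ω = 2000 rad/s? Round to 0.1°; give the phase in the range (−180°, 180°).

-49.1°

At ω = 2000 rad/s:
zero (1 + j2000·0.5) = 1 + j1000 → |·| ≈ 1000, ∠ ≈ 89.94°
zero (1 + j2000·0.004) = 1 + j8 → |·| ≈ 8.0623, ∠ ≈ 82.87°
pole (1 + j2000·0.125) = 1 + j250 → |·| ≈ 250, ∠ ≈ 89.77°
pole (1 + j2000·0.01) = 1 + j20 → |·| ≈ 20.025, ∠ ≈ 87.14°
pole (1 + j2000·0.0005) = 1 + j1 → |·| ≈ 1.4142, ∠ ≈ 45.00°
∠H = (89.94° + 82.87°) − (89.77° + 87.14° + 45.00°) = -49.10°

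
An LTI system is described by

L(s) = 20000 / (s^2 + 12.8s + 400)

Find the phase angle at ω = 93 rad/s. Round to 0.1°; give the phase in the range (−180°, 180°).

-171.8°

At s = jω = j93:
quadratic: (j93)² + 12.8·j93 + 400 = -8249 + j1190.4 → |·| ≈ 8334.4, ∠ ≈ 171.79°
∠L = 0.00° − 171.79° = -171.79°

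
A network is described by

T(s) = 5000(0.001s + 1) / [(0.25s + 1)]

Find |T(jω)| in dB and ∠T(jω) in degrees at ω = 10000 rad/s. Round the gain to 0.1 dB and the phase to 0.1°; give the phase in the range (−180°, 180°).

At ω = 10000 rad/s:
zero (1 + j10000·0.001) = 1 + j10 → |·| ≈ 10.05, ∠ ≈ 84.29°
pole (1 + j10000·0.25) = 1 + j2500 → |·| ≈ 2500, ∠ ≈ 89.98°
|T| = 5000 · 10.05 / (2500) ≈ 20.1
Gain = 20 log₁₀(20.1) ≈ 26.06 dB
∠T = (84.29°) − (89.98°) = -5.69°

26.1 dB, -5.7°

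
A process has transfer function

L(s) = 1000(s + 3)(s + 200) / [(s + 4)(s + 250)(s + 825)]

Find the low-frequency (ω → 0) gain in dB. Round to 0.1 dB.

-2.8 dB

L(0) = 1000·3·200 / (4·250·825) ≈ 0.72727
20 log₁₀(0.72727) ≈ -2.77 dB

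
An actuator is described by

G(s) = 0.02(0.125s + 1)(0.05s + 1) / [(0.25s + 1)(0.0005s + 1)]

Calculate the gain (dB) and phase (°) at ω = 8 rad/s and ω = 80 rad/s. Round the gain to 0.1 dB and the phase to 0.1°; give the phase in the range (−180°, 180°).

At ω = 8 rad/s:
zero (1 + j8·0.125) = 1 + j1 → |·| ≈ 1.4142, ∠ ≈ 45.00°
zero (1 + j8·0.05) = 1 + j0.4 → |·| ≈ 1.077, ∠ ≈ 21.80°
pole (1 + j8·0.25) = 1 + j2 → |·| ≈ 2.2361, ∠ ≈ 63.43°
pole (1 + j8·0.0005) = 1 + j0.004 → |·| ≈ 1, ∠ ≈ 0.23°
|G| = 0.02 · 1.4142 · 1.077 / (2.2361 · 1) ≈ 0.013623
Gain = 20 log₁₀(0.013623) ≈ -37.31 dB
∠G = (45.00° + 21.80°) − (63.43° + 0.23°) = 3.14°

At ω = 80 rad/s:
zero (1 + j80·0.125) = 1 + j10 → |·| ≈ 10.05, ∠ ≈ 84.29°
zero (1 + j80·0.05) = 1 + j4 → |·| ≈ 4.1231, ∠ ≈ 75.96°
pole (1 + j80·0.25) = 1 + j20 → |·| ≈ 20.025, ∠ ≈ 87.14°
pole (1 + j80·0.0005) = 1 + j0.04 → |·| ≈ 1.0008, ∠ ≈ 2.29°
|G| = 0.02 · 10.05 · 4.1231 / (20.025 · 1.0008) ≈ 0.041352
Gain = 20 log₁₀(0.041352) ≈ -27.67 dB
∠G = (84.29° + 75.96°) − (87.14° + 2.29°) = 70.82°

ω = 8: -37.3 dB, 3.1°; ω = 80: -27.7 dB, 70.8°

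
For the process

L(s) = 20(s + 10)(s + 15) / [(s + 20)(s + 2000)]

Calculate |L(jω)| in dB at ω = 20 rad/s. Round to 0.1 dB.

-14.1 dB

At s = jω = j20:
zero (s+10): 10 + j20 → |·| = √(10²+20²) = √500 ≈ 22.361, ∠ = arctan(20/10) ≈ 63.43°
zero (s+15): 15 + j20 → |·| = √(15²+20²) = √625 ≈ 25, ∠ = arctan(20/15) ≈ 53.13°
pole (s+20): 20 + j20 → |·| = √(20²+20²) = √800 ≈ 28.284, ∠ = arctan(20/20) ≈ 45.00°
pole (s+2000): 2000 + j20 → |·| = √(2000²+20²) = √4000400 ≈ 2000.1, ∠ = arctan(20/2000) ≈ 0.57°
|L| = 20 · 559.02 / 56571 ≈ 0.19763
Gain = 20 log₁₀(0.19763) ≈ -14.08 dB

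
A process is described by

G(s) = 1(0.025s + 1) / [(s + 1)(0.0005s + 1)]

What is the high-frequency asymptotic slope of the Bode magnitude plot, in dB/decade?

Each pole contributes −20 dB/decade at high frequency; each zero contributes +20 dB/decade.
Net: 1 zero(s) − 2 pole(s) → -20 dB/decade.

-20 dB/decade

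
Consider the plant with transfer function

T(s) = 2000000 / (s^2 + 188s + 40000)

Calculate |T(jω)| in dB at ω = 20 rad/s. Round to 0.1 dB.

At s = jω = j20:
quadratic: (j20)² + 188·j20 + 40000 = 39600 + j3760 → |·| ≈ 39778, ∠ ≈ 5.42°
|T| = 2000000 / 39778 ≈ 50.279
Gain = 20 log₁₀(50.279) ≈ 34.03 dB

34.0 dB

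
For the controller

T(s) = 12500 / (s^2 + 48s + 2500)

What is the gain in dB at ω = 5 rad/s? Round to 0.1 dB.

At s = jω = j5:
quadratic: (j5)² + 48·j5 + 2500 = 2475 + j240 → |·| ≈ 2486.6, ∠ ≈ 5.54°
|T| = 12500 / 2486.6 ≈ 5.0269
Gain = 20 log₁₀(5.0269) ≈ 14.03 dB

14.0 dB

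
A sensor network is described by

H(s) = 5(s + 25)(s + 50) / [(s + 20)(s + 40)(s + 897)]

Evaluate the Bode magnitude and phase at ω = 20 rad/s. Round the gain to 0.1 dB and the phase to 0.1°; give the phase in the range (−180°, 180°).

-42.4 dB, -12.4°

At s = jω = j20:
zero (s+25): 25 + j20 → |·| = √(25²+20²) = √1025 ≈ 32.016, ∠ = arctan(20/25) ≈ 38.66°
zero (s+50): 50 + j20 → |·| = √(50²+20²) = √2900 ≈ 53.852, ∠ = arctan(20/50) ≈ 21.80°
pole (s+20): 20 + j20 → |·| = √(20²+20²) = √800 ≈ 28.284, ∠ = arctan(20/20) ≈ 45.00°
pole (s+40): 40 + j20 → |·| = √(40²+20²) = √2000 ≈ 44.721, ∠ = arctan(20/40) ≈ 26.57°
pole (s+897): 897 + j20 → |·| = √(897²+20²) = √805009 ≈ 897.22, ∠ = arctan(20/897) ≈ 1.28°
|H| = 5 · 1724.1 / 1.1349e+06 ≈ 0.0075958
Gain = 20 log₁₀(0.0075958) ≈ -42.39 dB
∠H = 60.46° − 72.85° = -12.39°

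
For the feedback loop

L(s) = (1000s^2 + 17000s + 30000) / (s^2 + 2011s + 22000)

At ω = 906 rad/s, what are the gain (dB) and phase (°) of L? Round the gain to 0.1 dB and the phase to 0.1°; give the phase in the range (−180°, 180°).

Substitute s = j906:
Numerator: 1000(j906)^2 + 17000(j906) + 30000 = -820806000 + j15402000
Denominator: (j906)^2 + 2011(j906) + 22000 = -798836 + j1821966
|N| = √(820806000² + 15402000²) ≈ 8.2095e+08, ∠N ≈ 178.93°
|D| = √(798836² + 1821966²) ≈ 1.9894e+06, ∠D ≈ 113.67°
|L| = 8.2095e+08 / 1.9894e+06 ≈ 412.66
Gain = 20 log₁₀(412.66) ≈ 52.31 dB
∠L = 178.93° − 113.67° = 65.26°

52.3 dB, 65.3°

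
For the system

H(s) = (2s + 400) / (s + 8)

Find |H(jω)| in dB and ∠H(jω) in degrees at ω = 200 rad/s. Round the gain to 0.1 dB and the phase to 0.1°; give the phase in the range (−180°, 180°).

9.0 dB, -42.7°

Substitute s = j200:
Numerator: 2(j200) + 400 = 400 + j400
Denominator: (j200) + 8 = 8 + j200
|N| = √(400² + 400²) ≈ 565.69, ∠N ≈ 45.00°
|D| = √(8² + 200²) ≈ 200.16, ∠D ≈ 87.71°
|H| = 565.69 / 200.16 ≈ 2.8262
Gain = 20 log₁₀(2.8262) ≈ 9.02 dB
∠H = 45.00° − 87.71° = -42.71°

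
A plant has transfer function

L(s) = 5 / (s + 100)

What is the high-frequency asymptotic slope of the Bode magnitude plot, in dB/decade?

Each pole contributes −20 dB/decade at high frequency; each zero contributes +20 dB/decade.
Net: 0 zero(s) − 1 pole(s) → -20 dB/decade.

-20 dB/decade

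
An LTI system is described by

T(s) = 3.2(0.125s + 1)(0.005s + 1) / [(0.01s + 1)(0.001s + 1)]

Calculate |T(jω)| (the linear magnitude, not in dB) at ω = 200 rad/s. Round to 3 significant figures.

At ω = 200 rad/s:
zero (1 + j200·0.125) = 1 + j25 → |·| ≈ 25.02, ∠ ≈ 87.71°
zero (1 + j200·0.005) = 1 + j1 → |·| ≈ 1.4142, ∠ ≈ 45.00°
pole (1 + j200·0.01) = 1 + j2 → |·| ≈ 2.2361, ∠ ≈ 63.43°
pole (1 + j200·0.001) = 1 + j0.2 → |·| ≈ 1.0198, ∠ ≈ 11.31°
|T| = 3.2 · 25.02 · 1.4142 / (2.2361 · 1.0198) ≈ 49.653

49.7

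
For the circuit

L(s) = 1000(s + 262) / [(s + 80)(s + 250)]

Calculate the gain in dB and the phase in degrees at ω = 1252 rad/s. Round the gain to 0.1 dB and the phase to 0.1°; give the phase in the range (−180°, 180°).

At s = jω = j1252:
zero (s+262): 262 + j1252 → |·| = √(262²+1252²) = √1636148 ≈ 1279.1, ∠ = arctan(1252/262) ≈ 78.18°
pole (s+80): 80 + j1252 → |·| = √(80²+1252²) = √1573904 ≈ 1254.6, ∠ = arctan(1252/80) ≈ 86.34°
pole (s+250): 250 + j1252 → |·| = √(250²+1252²) = √1630004 ≈ 1276.7, ∠ = arctan(1252/250) ≈ 78.71°
|L| = 1000 · 1279.1 / 1.6017e+06 ≈ 0.79859
Gain = 20 log₁₀(0.79859) ≈ -1.95 dB
∠L = 78.18° − 165.05° = -86.87°

-2.0 dB, -86.9°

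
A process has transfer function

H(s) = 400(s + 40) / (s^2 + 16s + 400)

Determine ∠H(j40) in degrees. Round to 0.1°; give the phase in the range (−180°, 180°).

-106.9°

At s = jω = j40:
zero (s+40): 40 + j40 → |·| = √(40²+40²) = √3200 ≈ 56.569, ∠ = arctan(40/40) ≈ 45.00°
quadratic: (j40)² + 16·j40 + 400 = -1200 + j640 → |·| ≈ 1360, ∠ ≈ 151.93°
∠H = 45.00° − 151.93° = -106.93°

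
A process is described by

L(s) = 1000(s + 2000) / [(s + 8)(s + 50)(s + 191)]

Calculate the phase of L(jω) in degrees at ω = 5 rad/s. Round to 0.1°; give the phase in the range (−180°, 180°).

At s = jω = j5:
zero (s+2000): 2000 + j5 → |·| = √(2000²+5²) = √4000025 ≈ 2000, ∠ = arctan(5/2000) ≈ 0.14°
pole (s+8): 8 + j5 → |·| = √(8²+5²) = √89 ≈ 9.434, ∠ = arctan(5/8) ≈ 32.01°
pole (s+50): 50 + j5 → |·| = √(50²+5²) = √2525 ≈ 50.249, ∠ = arctan(5/50) ≈ 5.71°
pole (s+191): 191 + j5 → |·| = √(191²+5²) = √36506 ≈ 191.07, ∠ = arctan(5/191) ≈ 1.50°
∠L = 0.14° − 39.22° = -39.08°

-39.1°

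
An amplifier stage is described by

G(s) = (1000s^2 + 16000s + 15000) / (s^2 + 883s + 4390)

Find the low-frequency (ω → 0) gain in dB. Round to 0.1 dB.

G(0) = 15000 / 4390 ≈ 3.4169
20 log₁₀(3.4169) ≈ 10.67 dB

10.7 dB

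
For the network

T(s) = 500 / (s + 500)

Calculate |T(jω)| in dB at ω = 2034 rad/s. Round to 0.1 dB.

-12.4 dB

At s = jω = j2034:
pole (s+500): 500 + j2034 → |·| = √(500²+2034²) = √4387156 ≈ 2094.6, ∠ = arctan(2034/500) ≈ 76.19°
|T| = 500 / 2094.6 ≈ 0.23871
Gain = 20 log₁₀(0.23871) ≈ -12.44 dB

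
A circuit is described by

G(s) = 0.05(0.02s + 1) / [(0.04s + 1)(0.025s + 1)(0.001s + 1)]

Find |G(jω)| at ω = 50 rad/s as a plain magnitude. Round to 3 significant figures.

At ω = 50 rad/s:
zero (1 + j50·0.02) = 1 + j1 → |·| ≈ 1.4142, ∠ ≈ 45.00°
pole (1 + j50·0.04) = 1 + j2 → |·| ≈ 2.2361, ∠ ≈ 63.43°
pole (1 + j50·0.025) = 1 + j1.25 → |·| ≈ 1.6008, ∠ ≈ 51.34°
pole (1 + j50·0.001) = 1 + j0.05 → |·| ≈ 1.0012, ∠ ≈ 2.86°
|G| = 0.05 · 1.4142 / (2.2361 · 1.6008 · 1.0012) ≈ 0.01973

0.0197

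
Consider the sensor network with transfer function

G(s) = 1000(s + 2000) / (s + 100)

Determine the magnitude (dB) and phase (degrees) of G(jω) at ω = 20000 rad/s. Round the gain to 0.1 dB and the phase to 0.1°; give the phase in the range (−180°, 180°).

60.0 dB, -5.4°

At s = jω = j20000:
zero (s+2000): 2000 + j20000 → |·| = √(2000²+20000²) = √404000000 ≈ 20100, ∠ = arctan(20000/2000) ≈ 84.29°
pole (s+100): 100 + j20000 → |·| = √(100²+20000²) = √400010000 ≈ 20000, ∠ = arctan(20000/100) ≈ 89.71°
|G| = 1000 · 20100 / 20000 ≈ 1005
Gain = 20 log₁₀(1005) ≈ 60.04 dB
∠G = 84.29° − 89.71° = -5.42°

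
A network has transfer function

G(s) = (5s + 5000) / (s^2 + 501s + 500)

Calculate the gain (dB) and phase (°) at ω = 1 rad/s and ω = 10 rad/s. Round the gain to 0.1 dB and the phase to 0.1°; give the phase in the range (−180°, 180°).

ω = 1: 17.0 dB, -45.1°; ω = 10: -0.0 dB, -84.9°

Substitute s = j1:
Numerator: 5(j1) + 5000 = 5000 + j5
Denominator: (j1)^2 + 501(j1) + 500 = 499 + j501
|N| = √(5000² + 5²) ≈ 5000, ∠N ≈ 0.06°
|D| = √(499² + 501²) ≈ 707.11, ∠D ≈ 45.11°
|G| = 5000 / 707.11 ≈ 7.071
Gain = 20 log₁₀(7.071) ≈ 16.99 dB
∠G = 0.06° − 45.11° = -45.05°

Substitute s = j10:
Numerator: 5(j10) + 5000 = 5000 + j50
Denominator: (j10)^2 + 501(j10) + 500 = 400 + j5010
|N| = √(5000² + 50²) ≈ 5000.2, ∠N ≈ 0.57°
|D| = √(400² + 5010²) ≈ 5025.9, ∠D ≈ 85.44°
|G| = 5000.2 / 5025.9 ≈ 0.99489
Gain = 20 log₁₀(0.99489) ≈ -0.04 dB
∠G = 0.57° − 85.44° = -84.87°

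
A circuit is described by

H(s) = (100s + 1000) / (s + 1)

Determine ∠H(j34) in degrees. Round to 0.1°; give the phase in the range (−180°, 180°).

-14.7°

Substitute s = j34:
Numerator: 100(j34) + 1000 = 1000 + j3400
Denominator: (j34) + 1 = 1 + j34
|N| = √(1000² + 3400²) ≈ 3544, ∠N ≈ 73.61°
|D| = √(1² + 34²) ≈ 34.015, ∠D ≈ 88.32°
∠H = 73.61° − 88.32° = -14.71°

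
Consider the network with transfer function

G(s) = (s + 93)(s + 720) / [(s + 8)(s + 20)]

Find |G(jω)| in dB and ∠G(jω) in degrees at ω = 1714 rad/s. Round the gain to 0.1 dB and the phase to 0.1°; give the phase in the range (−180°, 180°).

0.7 dB, -25.0°

At s = jω = j1714:
zero (s+93): 93 + j1714 → |·| = √(93²+1714²) = √2946445 ≈ 1716.5, ∠ = arctan(1714/93) ≈ 86.89°
zero (s+720): 720 + j1714 → |·| = √(720²+1714²) = √3456196 ≈ 1859.1, ∠ = arctan(1714/720) ≈ 67.21°
pole (s+8): 8 + j1714 → |·| = √(8²+1714²) = √2937860 ≈ 1714, ∠ = arctan(1714/8) ≈ 89.73°
pole (s+20): 20 + j1714 → |·| = √(20²+1714²) = √2938196 ≈ 1714.1, ∠ = arctan(1714/20) ≈ 89.33°
|G| = 1 · 3.1911e+06 / 2.938e+06 ≈ 1.0861
Gain = 20 log₁₀(1.0861) ≈ 0.72 dB
∠G = 154.10° − 179.06° = -24.96°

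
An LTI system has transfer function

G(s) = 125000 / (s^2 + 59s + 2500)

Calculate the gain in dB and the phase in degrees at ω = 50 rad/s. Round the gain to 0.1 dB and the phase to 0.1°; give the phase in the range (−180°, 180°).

32.5 dB, -90.0°

At s = jω = j50:
quadratic: (j50)² + 59·j50 + 2500 = 0 + j2950 → |·| ≈ 2950, ∠ ≈ 90.00°
|G| = 125000 / 2950 ≈ 42.373
Gain = 20 log₁₀(42.373) ≈ 32.54 dB
∠G = 0.00° − 90.00° = -90.00°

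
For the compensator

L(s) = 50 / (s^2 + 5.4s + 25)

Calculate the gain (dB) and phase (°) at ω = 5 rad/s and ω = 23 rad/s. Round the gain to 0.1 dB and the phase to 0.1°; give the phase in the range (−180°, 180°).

ω = 5: 5.4 dB, -90.0°; ω = 23: -20.3 dB, -166.2°

At s = jω = j5:
quadratic: (j5)² + 5.4·j5 + 25 = 0 + j27 → |·| ≈ 27, ∠ ≈ 90.00°
|L| = 50 / 27 ≈ 1.8519
Gain = 20 log₁₀(1.8519) ≈ 5.35 dB
∠L = 0.00° − 90.00° = -90.00°

At s = jω = j23:
quadratic: (j23)² + 5.4·j23 + 25 = -504 + j124.2 → |·| ≈ 519.08, ∠ ≈ 166.16°
|L| = 50 / 519.08 ≈ 0.096324
Gain = 20 log₁₀(0.096324) ≈ -20.33 dB
∠L = 0.00° − 166.16° = -166.16°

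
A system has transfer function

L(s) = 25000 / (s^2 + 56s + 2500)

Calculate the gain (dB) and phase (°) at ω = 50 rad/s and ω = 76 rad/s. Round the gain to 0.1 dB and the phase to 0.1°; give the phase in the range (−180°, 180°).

At s = jω = j50:
quadratic: (j50)² + 56·j50 + 2500 = 0 + j2800 → |·| ≈ 2800, ∠ ≈ 90.00°
|L| = 25000 / 2800 ≈ 8.9286
Gain = 20 log₁₀(8.9286) ≈ 19.02 dB
∠L = 0.00° − 90.00° = -90.00°

At s = jω = j76:
quadratic: (j76)² + 56·j76 + 2500 = -3276 + j4256 → |·| ≈ 5370.8, ∠ ≈ 127.59°
|L| = 25000 / 5370.8 ≈ 4.6548
Gain = 20 log₁₀(4.6548) ≈ 13.36 dB
∠L = 0.00° − 127.59° = -127.59°

ω = 50: 19.0 dB, -90.0°; ω = 76: 13.4 dB, -127.6°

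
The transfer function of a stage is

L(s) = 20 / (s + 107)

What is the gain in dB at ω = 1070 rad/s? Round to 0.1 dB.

At s = jω = j1070:
pole (s+107): 107 + j1070 → |·| = √(107²+1070²) = √1156349 ≈ 1075.3, ∠ = arctan(1070/107) ≈ 84.29°
|L| = 20 / 1075.3 ≈ 0.018599
Gain = 20 log₁₀(0.018599) ≈ -34.61 dB

-34.6 dB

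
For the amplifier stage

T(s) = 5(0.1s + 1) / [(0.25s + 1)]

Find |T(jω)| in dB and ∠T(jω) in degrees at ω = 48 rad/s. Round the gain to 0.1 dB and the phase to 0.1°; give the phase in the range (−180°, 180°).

6.2 dB, -7.0°

At ω = 48 rad/s:
zero (1 + j48·0.1) = 1 + j4.8 → |·| ≈ 4.9031, ∠ ≈ 78.23°
pole (1 + j48·0.25) = 1 + j12 → |·| ≈ 12.042, ∠ ≈ 85.24°
|T| = 5 · 4.9031 / (12.042) ≈ 2.0358
Gain = 20 log₁₀(2.0358) ≈ 6.17 dB
∠T = (78.23°) − (85.24°) = -7.01°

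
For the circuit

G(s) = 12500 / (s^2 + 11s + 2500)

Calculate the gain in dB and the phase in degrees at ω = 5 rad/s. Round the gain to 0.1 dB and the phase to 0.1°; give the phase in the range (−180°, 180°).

14.1 dB, -1.3°

At s = jω = j5:
quadratic: (j5)² + 11·j5 + 2500 = 2475 + j55 → |·| ≈ 2475.6, ∠ ≈ 1.27°
|G| = 12500 / 2475.6 ≈ 5.0493
Gain = 20 log₁₀(5.0493) ≈ 14.06 dB
∠G = 0.00° − 1.27° = -1.27°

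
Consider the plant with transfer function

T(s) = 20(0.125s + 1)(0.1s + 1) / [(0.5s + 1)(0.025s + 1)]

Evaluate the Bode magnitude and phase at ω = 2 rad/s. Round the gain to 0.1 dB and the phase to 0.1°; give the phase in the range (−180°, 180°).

At ω = 2 rad/s:
zero (1 + j2·0.125) = 1 + j0.25 → |·| ≈ 1.0308, ∠ ≈ 14.04°
zero (1 + j2·0.1) = 1 + j0.2 → |·| ≈ 1.0198, ∠ ≈ 11.31°
pole (1 + j2·0.5) = 1 + j1 → |·| ≈ 1.4142, ∠ ≈ 45.00°
pole (1 + j2·0.025) = 1 + j0.05 → |·| ≈ 1.0012, ∠ ≈ 2.86°
|T| = 20 · 1.0308 · 1.0198 / (1.4142 · 1.0012) ≈ 14.849
Gain = 20 log₁₀(14.849) ≈ 23.43 dB
∠T = (14.04° + 11.31°) − (45.00° + 2.86°) = -22.51°

23.4 dB, -22.5°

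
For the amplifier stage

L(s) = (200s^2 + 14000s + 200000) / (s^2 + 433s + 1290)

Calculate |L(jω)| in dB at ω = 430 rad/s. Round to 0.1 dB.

43.1 dB

Substitute s = j430:
Numerator: 200(j430)^2 + 14000(j430) + 200000 = -36780000 + j6020000
Denominator: (j430)^2 + 433(j430) + 1290 = -183610 + j186190
|N| = √(36780000² + 6020000²) ≈ 3.7269e+07, ∠N ≈ 170.70°
|D| = √(183610² + 186190²) ≈ 2.6149e+05, ∠D ≈ 134.60°
|L| = 3.7269e+07 / 2.6149e+05 ≈ 142.53
Gain = 20 log₁₀(142.53) ≈ 43.08 dB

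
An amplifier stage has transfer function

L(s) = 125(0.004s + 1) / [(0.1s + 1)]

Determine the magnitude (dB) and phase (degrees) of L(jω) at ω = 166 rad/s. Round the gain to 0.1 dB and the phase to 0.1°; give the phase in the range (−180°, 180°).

19.1 dB, -53.0°

At ω = 166 rad/s:
zero (1 + j166·0.004) = 1 + j0.664 → |·| ≈ 1.2004, ∠ ≈ 33.58°
pole (1 + j166·0.1) = 1 + j16.6 → |·| ≈ 16.63, ∠ ≈ 86.55°
|L| = 125 · 1.2004 / (16.63) ≈ 9.0229
Gain = 20 log₁₀(9.0229) ≈ 19.11 dB
∠L = (33.58°) − (86.55°) = -52.97°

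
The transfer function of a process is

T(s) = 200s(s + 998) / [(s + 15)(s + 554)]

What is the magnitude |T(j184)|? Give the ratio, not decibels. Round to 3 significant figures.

At s = jω = j184:
zero (s+998): 998 + j184 → |·| = √(998²+184²) = √1029860 ≈ 1014.8, ∠ = arctan(184/998) ≈ 10.45°
zero at origin: s = j184 → |·| = 184, ∠ = 90.00°
pole (s+15): 15 + j184 → |·| = √(15²+184²) = √34081 ≈ 184.61, ∠ = arctan(184/15) ≈ 85.34°
pole (s+554): 554 + j184 → |·| = √(554²+184²) = √340772 ≈ 583.76, ∠ = arctan(184/554) ≈ 18.37°
|T| = 200 · 1.8672e+05 / 1.0777e+05 ≈ 346.52

347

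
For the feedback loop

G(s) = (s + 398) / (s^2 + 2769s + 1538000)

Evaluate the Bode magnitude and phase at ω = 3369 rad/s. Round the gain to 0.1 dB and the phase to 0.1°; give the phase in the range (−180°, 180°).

Substitute s = j3369:
Numerator: (j3369) + 398 = 398 + j3369
Denominator: (j3369)^2 + 2769(j3369) + 1538000 = -9812161 + j9328761
|N| = √(398² + 3369²) ≈ 3392.4, ∠N ≈ 83.26°
|D| = √(9812161² + 9328761²) ≈ 1.3539e+07, ∠D ≈ 136.45°
|G| = 3392.4 / 1.3539e+07 ≈ 0.00025057
Gain = 20 log₁₀(0.00025057) ≈ -72.02 dB
∠G = 83.26° − 136.45° = -53.19°

-72.0 dB, -53.2°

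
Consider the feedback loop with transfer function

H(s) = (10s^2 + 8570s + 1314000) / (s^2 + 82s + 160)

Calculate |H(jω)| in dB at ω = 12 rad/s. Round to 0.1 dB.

62.5 dB

Substitute s = j12:
Numerator: 10(j12)^2 + 8570(j12) + 1314000 = 1312560 + j102840
Denominator: (j12)^2 + 82(j12) + 160 = 16 + j984
|N| = √(1312560² + 102840²) ≈ 1.3166e+06, ∠N ≈ 4.48°
|D| = √(16² + 984²) ≈ 984.13, ∠D ≈ 89.07°
|H| = 1.3166e+06 / 984.13 ≈ 1337.8
Gain = 20 log₁₀(1337.8) ≈ 62.53 dB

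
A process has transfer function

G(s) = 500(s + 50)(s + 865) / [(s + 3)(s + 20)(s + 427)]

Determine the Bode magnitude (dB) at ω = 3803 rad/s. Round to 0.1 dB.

-17.5 dB

At s = jω = j3803:
zero (s+50): 50 + j3803 → |·| = √(50²+3803²) = √14465309 ≈ 3803.3, ∠ = arctan(3803/50) ≈ 89.25°
zero (s+865): 865 + j3803 → |·| = √(865²+3803²) = √15211034 ≈ 3900.1, ∠ = arctan(3803/865) ≈ 77.19°
pole (s+3): 3 + j3803 → |·| = √(3²+3803²) = √14462818 ≈ 3803, ∠ = arctan(3803/3) ≈ 89.95°
pole (s+20): 20 + j3803 → |·| = √(20²+3803²) = √14463209 ≈ 3803.1, ∠ = arctan(3803/20) ≈ 89.70°
pole (s+427): 427 + j3803 → |·| = √(427²+3803²) = √14645138 ≈ 3826.9, ∠ = arctan(3803/427) ≈ 83.59°
|G| = 500 · 1.4833e+07 / 5.5349e+10 ≈ 0.134
Gain = 20 log₁₀(0.134) ≈ -17.46 dB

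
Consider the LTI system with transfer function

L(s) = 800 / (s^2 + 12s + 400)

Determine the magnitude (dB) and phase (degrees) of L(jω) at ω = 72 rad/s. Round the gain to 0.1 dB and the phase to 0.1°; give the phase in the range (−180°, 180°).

-15.7 dB, -169.8°

At s = jω = j72:
quadratic: (j72)² + 12·j72 + 400 = -4784 + j864 → |·| ≈ 4861.4, ∠ ≈ 169.76°
|L| = 800 / 4861.4 ≈ 0.16456
Gain = 20 log₁₀(0.16456) ≈ -15.67 dB
∠L = 0.00° − 169.76° = -169.76°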